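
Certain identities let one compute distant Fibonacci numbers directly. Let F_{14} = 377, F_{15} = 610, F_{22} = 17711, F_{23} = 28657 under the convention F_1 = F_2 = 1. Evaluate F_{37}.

24157817

By the addition formula F_{m+n} = F_m F_{n+1} + F_{m−1} F_n with m=15, n=22: F_{37} = 610·28657 + 377·17711 = 17480770 + 6677047 = 24157817.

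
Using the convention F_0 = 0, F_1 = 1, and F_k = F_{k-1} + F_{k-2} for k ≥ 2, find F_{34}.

5702887

Iterating the recurrence up to F_{26} = 121393 and F_{25} = 75025:
F_{27} = F_{26} + F_{25} = 121393 + 75025 = 196418
F_{28} = F_{27} + F_{26} = 196418 + 121393 = 317811
F_{29} = F_{28} + F_{27} = 317811 + 196418 = 514229
F_{30} = F_{29} + F_{28} = 514229 + 317811 = 832040
F_{31} = F_{30} + F_{29} = 832040 + 514229 = 1346269
F_{32} = F_{31} + F_{30} = 1346269 + 832040 = 2178309
F_{33} = F_{32} + F_{31} = 2178309 + 1346269 = 3524578
F_{34} = F_{33} + F_{32} = 3524578 + 2178309 = 5702887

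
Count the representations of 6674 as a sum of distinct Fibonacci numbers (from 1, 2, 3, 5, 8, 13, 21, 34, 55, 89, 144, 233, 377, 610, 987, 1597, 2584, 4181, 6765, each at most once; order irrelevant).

24

Each representation comes from the Zeckendorf form by replacing some F_k with F_{k−1} + F_{k−2} where possible.
6674 = 4181+1597+610+233+34+13+5+1 = 4181+1597+610+233+34+13+3+2+1 = 4181+1597+610+144+89+34+13+5+1 = 4181+1597+610+233+34+8+5+3+2+1 = 4181+1597+610+144+89+34+13+3+2+1 = … (19 more), for 24 in all.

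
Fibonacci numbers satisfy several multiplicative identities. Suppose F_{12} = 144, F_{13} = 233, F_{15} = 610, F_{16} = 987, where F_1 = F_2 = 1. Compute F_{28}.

317811

By the addition formula F_{m+n} = F_m F_{n+1} + F_{m−1} F_n with m=13, n=15: F_{28} = 233·987 + 144·610 = 229971 + 87840 = 317811.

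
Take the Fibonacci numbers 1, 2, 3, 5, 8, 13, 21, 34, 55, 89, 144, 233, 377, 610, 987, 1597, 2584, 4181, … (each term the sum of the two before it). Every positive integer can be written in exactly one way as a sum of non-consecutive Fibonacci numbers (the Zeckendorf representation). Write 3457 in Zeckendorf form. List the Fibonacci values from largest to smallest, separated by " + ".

2584 ≤ 3457 < 4181, so take 2584; remainder 873
610 ≤ 873 < 987, so take 610; remainder 263
233 ≤ 263 < 377, so take 233; remainder 30
21 ≤ 30 < 34, so take 21; remainder 9
8 ≤ 9 < 13, so take 8; remainder 1
1 ≤ 1 < 2, so take 1; remainder 0
So 3457 = 2584 + 610 + 233 + 21 + 8 + 1, with no two terms consecutive in the sequence.

2584 + 610 + 233 + 21 + 8 + 1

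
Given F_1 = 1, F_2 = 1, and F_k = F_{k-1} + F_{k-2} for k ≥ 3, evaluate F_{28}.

317811

Iterating the recurrence up to F_{23} = 28657 and F_{22} = 17711:
F_{24} = F_{23} + F_{22} = 28657 + 17711 = 46368
F_{25} = F_{24} + F_{23} = 46368 + 28657 = 75025
F_{26} = F_{25} + F_{24} = 75025 + 46368 = 121393
F_{27} = F_{26} + F_{25} = 121393 + 75025 = 196418
F_{28} = F_{27} + F_{26} = 196418 + 121393 = 317811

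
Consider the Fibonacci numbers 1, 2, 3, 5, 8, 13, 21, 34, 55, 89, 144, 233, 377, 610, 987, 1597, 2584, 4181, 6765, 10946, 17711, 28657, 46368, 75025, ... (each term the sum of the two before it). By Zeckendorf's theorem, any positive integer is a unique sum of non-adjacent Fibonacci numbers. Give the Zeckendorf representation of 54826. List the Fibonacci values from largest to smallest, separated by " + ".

54826 − 46368 = 8458
8458 − 6765 = 1693
1693 − 1597 = 96
96 − 89 = 7
7 − 5 = 2
2 − 2 = 0
So 54826 = 46368 + 6765 + 1597 + 89 + 5 + 2, with no two terms consecutive in the sequence.

46368 + 6765 + 1597 + 89 + 5 + 2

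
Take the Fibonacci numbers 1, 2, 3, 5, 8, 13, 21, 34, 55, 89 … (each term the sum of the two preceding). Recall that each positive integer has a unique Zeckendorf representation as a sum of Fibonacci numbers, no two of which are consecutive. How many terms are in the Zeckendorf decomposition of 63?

Greedy algorithm:
55 ≤ 63 < 89, so take 55; remainder 8
8 ≤ 8 < 13, so take 8; remainder 0
63 = 55 + 8, which has 2 terms.

2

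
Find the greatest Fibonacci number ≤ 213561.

196418 ≤ 213561 < 317811, so the largest Fibonacci number not exceeding 213561 is 196418.

196418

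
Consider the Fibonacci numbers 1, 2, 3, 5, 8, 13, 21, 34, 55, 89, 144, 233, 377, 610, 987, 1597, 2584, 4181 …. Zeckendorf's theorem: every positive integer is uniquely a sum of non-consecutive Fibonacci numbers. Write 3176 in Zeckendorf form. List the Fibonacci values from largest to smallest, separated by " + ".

2584 + 377 + 144 + 55 + 13 + 3

Repeatedly subtract the largest Fibonacci number that fits:
subtract 2584 from 3176: 592 remains
subtract 377 from 592: 215 remains
subtract 144 from 215: 71 remains
subtract 55 from 71: 16 remains
subtract 13 from 16: 3 remains
subtract 3 from 3: 0 remains
So 3176 = 2584 + 377 + 144 + 55 + 13 + 3, with no two terms consecutive in the sequence.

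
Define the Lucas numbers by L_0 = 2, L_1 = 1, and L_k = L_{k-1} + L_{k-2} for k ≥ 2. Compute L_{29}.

Iterating the recurrence up to L_{22} = 39603 and L_{21} = 24476:
L_{23} = L_{22} + L_{21} = 39603 + 24476 = 64079
L_{24} = L_{23} + L_{22} = 64079 + 39603 = 103682
L_{25} = L_{24} + L_{23} = 103682 + 64079 = 167761
L_{26} = L_{25} + L_{24} = 167761 + 103682 = 271443
L_{27} = L_{26} + L_{25} = 271443 + 167761 = 439204
L_{28} = L_{27} + L_{26} = 439204 + 271443 = 710647
L_{29} = L_{28} + L_{27} = 710647 + 439204 = 1149851

1149851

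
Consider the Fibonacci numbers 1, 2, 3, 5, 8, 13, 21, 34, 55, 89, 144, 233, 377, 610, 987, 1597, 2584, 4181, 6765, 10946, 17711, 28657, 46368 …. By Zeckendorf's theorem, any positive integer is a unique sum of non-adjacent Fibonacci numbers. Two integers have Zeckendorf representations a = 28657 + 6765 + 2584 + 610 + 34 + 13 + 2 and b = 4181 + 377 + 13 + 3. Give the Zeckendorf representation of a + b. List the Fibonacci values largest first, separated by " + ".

28657 + 10946 + 2584 + 987 + 55 + 8 + 2

The two numbers are 38665 and 4574, so their sum is 43239.
Greedily peel off the largest Fibonacci term at each step:
take 28657 (≤ 43239); 43239 − 28657 = 14582
take 10946 (≤ 14582); 14582 − 10946 = 3636
take 2584 (≤ 3636); 3636 − 2584 = 1052
take 987 (≤ 1052); 1052 − 987 = 65
take 55 (≤ 65); 65 − 55 = 10
take 8 (≤ 10); 10 − 8 = 2
take 2 (≤ 2); 2 − 2 = 0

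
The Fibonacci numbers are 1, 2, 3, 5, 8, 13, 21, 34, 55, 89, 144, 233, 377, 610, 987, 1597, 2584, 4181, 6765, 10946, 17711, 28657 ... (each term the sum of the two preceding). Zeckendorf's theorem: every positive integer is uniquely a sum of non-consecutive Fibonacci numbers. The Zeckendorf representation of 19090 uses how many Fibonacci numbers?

5

Greedily peel off the largest Fibonacci term at each step:
19090: greatest Fibonacci not exceeding it is 17711, leaving 1379
1379: greatest Fibonacci not exceeding it is 987, leaving 392
392: greatest Fibonacci not exceeding it is 377, leaving 15
15: greatest Fibonacci not exceeding it is 13, leaving 2
2: greatest Fibonacci not exceeding it is 2, leaving 0
19090 = 17711 + 987 + 377 + 13 + 2, which has 5 terms.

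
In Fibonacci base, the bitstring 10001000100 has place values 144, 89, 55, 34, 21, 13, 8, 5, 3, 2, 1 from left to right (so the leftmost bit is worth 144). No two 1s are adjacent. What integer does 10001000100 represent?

168

Summing the place values of the 1 bits: 144 + 21 + 3 = 168.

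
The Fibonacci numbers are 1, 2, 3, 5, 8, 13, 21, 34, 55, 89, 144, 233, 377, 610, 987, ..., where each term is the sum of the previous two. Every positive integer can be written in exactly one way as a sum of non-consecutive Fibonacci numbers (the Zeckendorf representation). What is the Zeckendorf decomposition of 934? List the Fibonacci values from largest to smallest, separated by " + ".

610 + 233 + 89 + 2

subtract 610 from 934: 324 remains
subtract 233 from 324: 91 remains
subtract 89 from 91: 2 remains
subtract 2 from 2: 0 remains
So 934 = 610 + 233 + 89 + 2, with no two terms consecutive in the sequence.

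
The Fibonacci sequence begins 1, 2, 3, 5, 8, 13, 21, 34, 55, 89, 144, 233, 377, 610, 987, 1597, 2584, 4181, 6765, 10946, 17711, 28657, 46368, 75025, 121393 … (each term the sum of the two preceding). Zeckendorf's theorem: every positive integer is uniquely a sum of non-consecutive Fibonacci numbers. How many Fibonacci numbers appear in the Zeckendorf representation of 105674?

6

75025 ≤ 105674 < 121393, so take 75025; remainder 30649
28657 ≤ 30649 < 46368, so take 28657; remainder 1992
1597 ≤ 1992 < 2584, so take 1597; remainder 395
377 ≤ 395 < 610, so take 377; remainder 18
13 ≤ 18 < 21, so take 13; remainder 5
5 ≤ 5 < 8, so take 5; remainder 0
105674 = 75025 + 28657 + 1597 + 377 + 13 + 5, which has 6 terms.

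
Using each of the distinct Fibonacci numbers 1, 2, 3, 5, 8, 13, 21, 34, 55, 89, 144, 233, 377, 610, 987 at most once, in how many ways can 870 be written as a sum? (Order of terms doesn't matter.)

870 = 610+233+21+5+1 = 610+233+21+3+2+1 = 610+233+13+8+5+1 = 610+144+89+21+5+1 = 610+233+13+8+3+2+1 = … (15 more), for 20 in all.

20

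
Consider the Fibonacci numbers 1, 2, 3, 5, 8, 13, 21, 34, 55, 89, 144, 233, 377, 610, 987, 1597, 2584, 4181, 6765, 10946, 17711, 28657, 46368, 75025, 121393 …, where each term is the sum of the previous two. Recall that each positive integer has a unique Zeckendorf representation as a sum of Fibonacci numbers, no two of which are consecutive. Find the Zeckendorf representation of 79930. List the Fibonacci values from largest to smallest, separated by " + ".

Greedy algorithm:
subtract 75025 from 79930: 4905 remains
subtract 4181 from 4905: 724 remains
subtract 610 from 724: 114 remains
subtract 89 from 114: 25 remains
subtract 21 from 25: 4 remains
subtract 3 from 4: 1 remains
subtract 1 from 1: 0 remains
So 79930 = 75025 + 4181 + 610 + 89 + 21 + 3 + 1, with no two terms consecutive in the sequence.

75025 + 4181 + 610 + 89 + 21 + 3 + 1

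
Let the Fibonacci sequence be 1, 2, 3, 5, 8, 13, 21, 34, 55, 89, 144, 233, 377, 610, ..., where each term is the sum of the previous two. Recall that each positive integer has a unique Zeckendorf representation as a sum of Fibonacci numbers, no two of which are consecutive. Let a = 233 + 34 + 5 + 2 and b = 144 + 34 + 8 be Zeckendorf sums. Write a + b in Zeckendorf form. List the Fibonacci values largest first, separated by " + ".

377 + 55 + 21 + 5 + 2

The two numbers are 274 and 186, so their sum is 460.
largest Fibonacci ≤ 460 is 377; 460 − 377 = 83
largest Fibonacci ≤ 83 is 55; 83 − 55 = 28
largest Fibonacci ≤ 28 is 21; 28 − 21 = 7
largest Fibonacci ≤ 7 is 5; 7 − 5 = 2
largest Fibonacci ≤ 2 is 2; 2 − 2 = 0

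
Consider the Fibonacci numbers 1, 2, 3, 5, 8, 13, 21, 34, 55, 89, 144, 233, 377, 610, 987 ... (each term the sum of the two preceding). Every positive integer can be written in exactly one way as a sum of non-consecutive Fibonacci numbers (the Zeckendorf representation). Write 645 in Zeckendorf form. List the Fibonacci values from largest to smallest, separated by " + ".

610 + 34 + 1

645: greatest Fibonacci not exceeding it is 610, leaving 35
35: greatest Fibonacci not exceeding it is 34, leaving 1
1: greatest Fibonacci not exceeding it is 1, leaving 0
So 645 = 610 + 34 + 1, with no two terms consecutive in the sequence.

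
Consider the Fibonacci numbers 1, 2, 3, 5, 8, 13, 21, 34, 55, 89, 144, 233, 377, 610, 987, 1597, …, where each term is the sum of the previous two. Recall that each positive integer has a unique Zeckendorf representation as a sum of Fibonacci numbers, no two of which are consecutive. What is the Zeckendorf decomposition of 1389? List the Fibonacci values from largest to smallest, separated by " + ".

Repeatedly subtract the largest Fibonacci number that fits:
subtract 987 from 1389: 402 remains
subtract 377 from 402: 25 remains
subtract 21 from 25: 4 remains
subtract 3 from 4: 1 remains
subtract 1 from 1: 0 remains
So 1389 = 987 + 377 + 21 + 3 + 1, with no two terms consecutive in the sequence.

987 + 377 + 21 + 3 + 1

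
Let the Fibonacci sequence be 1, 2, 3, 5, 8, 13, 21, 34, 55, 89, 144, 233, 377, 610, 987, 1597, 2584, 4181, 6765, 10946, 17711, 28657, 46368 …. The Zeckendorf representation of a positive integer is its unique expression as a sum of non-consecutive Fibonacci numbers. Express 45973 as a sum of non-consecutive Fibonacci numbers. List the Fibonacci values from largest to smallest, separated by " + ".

Greedy algorithm:
45973 − 28657 = 17316
17316 − 10946 = 6370
6370 − 4181 = 2189
2189 − 1597 = 592
592 − 377 = 215
215 − 144 = 71
71 − 55 = 16
16 − 13 = 3
3 − 3 = 0
So 45973 = 28657 + 10946 + 4181 + 1597 + 377 + 144 + 55 + 13 + 3, with no two terms consecutive in the sequence.

28657 + 10946 + 4181 + 1597 + 377 + 144 + 55 + 13 + 3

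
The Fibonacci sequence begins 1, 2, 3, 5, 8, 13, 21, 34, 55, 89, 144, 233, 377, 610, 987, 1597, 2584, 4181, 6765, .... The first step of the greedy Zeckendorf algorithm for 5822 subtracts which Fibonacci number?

4181 ≤ 5822 < 6765, so the largest Fibonacci number not exceeding 5822 is 4181.

4181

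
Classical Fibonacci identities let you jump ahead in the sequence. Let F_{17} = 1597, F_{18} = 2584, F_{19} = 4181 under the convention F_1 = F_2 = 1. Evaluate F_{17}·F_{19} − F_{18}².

1597·4181 − 2584² = 6677057 − 6677056 = 1. (Cassini's identity: F_{k−1}F_{k+1} − F_k² = (−1)^k.)

1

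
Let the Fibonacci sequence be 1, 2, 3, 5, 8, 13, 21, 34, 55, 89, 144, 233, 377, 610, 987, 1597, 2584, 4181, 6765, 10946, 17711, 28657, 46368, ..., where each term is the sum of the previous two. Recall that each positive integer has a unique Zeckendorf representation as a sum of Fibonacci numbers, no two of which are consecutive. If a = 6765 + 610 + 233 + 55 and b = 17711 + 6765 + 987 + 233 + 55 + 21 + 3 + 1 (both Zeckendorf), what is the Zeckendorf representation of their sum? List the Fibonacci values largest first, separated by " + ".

28657 + 4181 + 377 + 144 + 55 + 21 + 3 + 1

The two numbers are 7663 and 25776, so their sum is 33439.
Greedily peel off the largest Fibonacci term at each step:
28657 ≤ 33439 < 46368, so take 28657; remainder 4782
4181 ≤ 4782 < 6765, so take 4181; remainder 601
377 ≤ 601 < 610, so take 377; remainder 224
144 ≤ 224 < 233, so take 144; remainder 80
55 ≤ 80 < 89, so take 55; remainder 25
21 ≤ 25 < 34, so take 21; remainder 4
3 ≤ 4 < 5, so take 3; remainder 1
1 ≤ 1 < 2, so take 1; remainder 0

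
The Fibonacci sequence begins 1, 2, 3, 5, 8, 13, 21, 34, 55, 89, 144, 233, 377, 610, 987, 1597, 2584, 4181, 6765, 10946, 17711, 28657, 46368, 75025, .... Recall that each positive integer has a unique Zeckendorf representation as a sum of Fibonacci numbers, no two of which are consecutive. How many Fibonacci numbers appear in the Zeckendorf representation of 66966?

take 46368 (≤ 66966); 66966 − 46368 = 20598
take 17711 (≤ 20598); 20598 − 17711 = 2887
take 2584 (≤ 2887); 2887 − 2584 = 303
take 233 (≤ 303); 303 − 233 = 70
take 55 (≤ 70); 70 − 55 = 15
take 13 (≤ 15); 15 − 13 = 2
take 2 (≤ 2); 2 − 2 = 0
66966 = 46368 + 17711 + 2584 + 233 + 55 + 13 + 2, which has 7 terms.

7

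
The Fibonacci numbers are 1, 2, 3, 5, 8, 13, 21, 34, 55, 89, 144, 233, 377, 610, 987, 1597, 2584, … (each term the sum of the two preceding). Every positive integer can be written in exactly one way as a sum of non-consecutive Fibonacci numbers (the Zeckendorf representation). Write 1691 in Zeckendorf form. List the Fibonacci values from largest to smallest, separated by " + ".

1691: greatest Fibonacci not exceeding it is 1597, leaving 94
94: greatest Fibonacci not exceeding it is 89, leaving 5
5: greatest Fibonacci not exceeding it is 5, leaving 0
So 1691 = 1597 + 89 + 5, with no two terms consecutive in the sequence.

1597 + 89 + 5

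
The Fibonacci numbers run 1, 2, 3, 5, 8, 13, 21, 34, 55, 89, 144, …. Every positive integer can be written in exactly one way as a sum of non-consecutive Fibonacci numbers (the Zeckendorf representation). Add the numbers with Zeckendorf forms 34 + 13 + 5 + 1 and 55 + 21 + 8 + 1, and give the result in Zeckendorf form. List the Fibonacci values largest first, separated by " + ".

The two numbers are 53 and 85, so their sum is 138.
subtract 89 from 138: 49 remains
subtract 34 from 49: 15 remains
subtract 13 from 15: 2 remains
subtract 2 from 2: 0 remains

89 + 34 + 13 + 2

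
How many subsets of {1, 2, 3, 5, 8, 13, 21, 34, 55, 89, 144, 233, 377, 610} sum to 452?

452 = 377+55+13+5+2 = 377+34+21+13+5+2 = 233+144+55+13+5+2 = 233+144+34+21+13+5+2 = … (1 more), for 5 in all.

5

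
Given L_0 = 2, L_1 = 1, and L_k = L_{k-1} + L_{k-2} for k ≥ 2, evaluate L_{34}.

Iterating the recurrence up to L_{27} = 439204 and L_{26} = 271443:
L_{28} = L_{27} + L_{26} = 439204 + 271443 = 710647
L_{29} = L_{28} + L_{27} = 710647 + 439204 = 1149851
L_{30} = L_{29} + L_{28} = 1149851 + 710647 = 1860498
L_{31} = L_{30} + L_{29} = 1860498 + 1149851 = 3010349
L_{32} = L_{31} + L_{30} = 3010349 + 1860498 = 4870847
L_{33} = L_{32} + L_{31} = 4870847 + 3010349 = 7881196
L_{34} = L_{33} + L_{32} = 7881196 + 4870847 = 12752043

12752043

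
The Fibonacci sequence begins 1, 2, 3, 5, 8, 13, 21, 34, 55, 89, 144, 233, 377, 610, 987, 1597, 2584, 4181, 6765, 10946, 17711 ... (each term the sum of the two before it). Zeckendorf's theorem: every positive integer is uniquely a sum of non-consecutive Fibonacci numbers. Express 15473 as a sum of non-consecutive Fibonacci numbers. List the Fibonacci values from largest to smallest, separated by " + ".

10946 + 4181 + 233 + 89 + 21 + 3

largest Fibonacci ≤ 15473 is 10946; 15473 − 10946 = 4527
largest Fibonacci ≤ 4527 is 4181; 4527 − 4181 = 346
largest Fibonacci ≤ 346 is 233; 346 − 233 = 113
largest Fibonacci ≤ 113 is 89; 113 − 89 = 24
largest Fibonacci ≤ 24 is 21; 24 − 21 = 3
largest Fibonacci ≤ 3 is 3; 3 − 3 = 0
So 15473 = 10946 + 4181 + 233 + 89 + 21 + 3, with no two terms consecutive in the sequence.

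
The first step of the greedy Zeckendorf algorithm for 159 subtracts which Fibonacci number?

144

144 ≤ 159 < 233, so the largest Fibonacci number not exceeding 159 is 144.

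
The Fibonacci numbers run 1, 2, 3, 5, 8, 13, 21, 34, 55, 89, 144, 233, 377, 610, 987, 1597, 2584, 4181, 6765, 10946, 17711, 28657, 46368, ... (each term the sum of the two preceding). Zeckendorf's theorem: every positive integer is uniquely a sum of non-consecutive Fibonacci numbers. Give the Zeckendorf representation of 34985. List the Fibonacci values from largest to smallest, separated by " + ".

28657 + 4181 + 1597 + 377 + 144 + 21 + 8

Greedy algorithm:
34985 − 28657 = 6328
6328 − 4181 = 2147
2147 − 1597 = 550
550 − 377 = 173
173 − 144 = 29
29 − 21 = 8
8 − 8 = 0
So 34985 = 28657 + 4181 + 1597 + 377 + 144 + 21 + 8, with no two terms consecutive in the sequence.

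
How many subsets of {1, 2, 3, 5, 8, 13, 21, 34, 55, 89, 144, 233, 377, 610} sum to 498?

498 = 377+89+21+8+3 = 377+89+21+8+2+1 = 377+55+34+21+8+3 = … (13 more), for 16 in all.

16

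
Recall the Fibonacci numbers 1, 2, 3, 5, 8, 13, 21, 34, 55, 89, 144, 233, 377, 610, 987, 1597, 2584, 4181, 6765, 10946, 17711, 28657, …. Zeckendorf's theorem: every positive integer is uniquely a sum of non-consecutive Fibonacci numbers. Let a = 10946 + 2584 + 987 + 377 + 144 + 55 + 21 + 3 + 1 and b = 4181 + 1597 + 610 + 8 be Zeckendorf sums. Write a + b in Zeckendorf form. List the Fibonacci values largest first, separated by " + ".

The two numbers are 15118 and 6396, so their sum is 21514.
subtract 17711 from 21514: 3803 remains
subtract 2584 from 3803: 1219 remains
subtract 987 from 1219: 232 remains
subtract 144 from 232: 88 remains
subtract 55 from 88: 33 remains
subtract 21 from 33: 12 remains
subtract 8 from 12: 4 remains
subtract 3 from 4: 1 remains
subtract 1 from 1: 0 remains

17711 + 2584 + 987 + 144 + 55 + 21 + 8 + 3 + 1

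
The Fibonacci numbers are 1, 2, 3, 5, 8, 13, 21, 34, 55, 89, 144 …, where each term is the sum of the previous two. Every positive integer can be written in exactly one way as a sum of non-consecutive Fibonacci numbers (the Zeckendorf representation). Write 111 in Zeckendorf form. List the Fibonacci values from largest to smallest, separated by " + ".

Repeatedly subtract the largest Fibonacci number that fits:
111 − 89 = 22
22 − 21 = 1
1 − 1 = 0
So 111 = 89 + 21 + 1, with no two terms consecutive in the sequence.

89 + 21 + 1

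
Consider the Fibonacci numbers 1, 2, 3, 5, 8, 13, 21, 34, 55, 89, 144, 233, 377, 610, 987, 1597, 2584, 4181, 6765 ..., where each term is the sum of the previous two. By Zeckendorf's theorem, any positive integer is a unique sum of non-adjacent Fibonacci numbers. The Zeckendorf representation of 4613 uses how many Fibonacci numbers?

Greedily peel off the largest Fibonacci term at each step:
4613: greatest Fibonacci not exceeding it is 4181, leaving 432
432: greatest Fibonacci not exceeding it is 377, leaving 55
55: greatest Fibonacci not exceeding it is 55, leaving 0
4613 = 4181 + 377 + 55, which has 3 terms.

3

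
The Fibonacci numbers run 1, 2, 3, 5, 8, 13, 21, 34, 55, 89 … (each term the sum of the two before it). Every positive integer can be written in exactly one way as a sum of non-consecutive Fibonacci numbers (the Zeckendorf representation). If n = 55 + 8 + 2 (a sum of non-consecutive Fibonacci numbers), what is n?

65

55 + 8 + 2 = 65.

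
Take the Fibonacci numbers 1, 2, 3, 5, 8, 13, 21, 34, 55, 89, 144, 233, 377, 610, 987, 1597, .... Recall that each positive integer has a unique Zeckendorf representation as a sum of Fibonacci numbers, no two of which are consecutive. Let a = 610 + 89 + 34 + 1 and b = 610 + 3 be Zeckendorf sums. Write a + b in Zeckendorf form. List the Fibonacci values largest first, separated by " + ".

987 + 233 + 89 + 34 + 3 + 1

The two numbers are 734 and 613, so their sum is 1347.
1347 − 987 = 360
360 − 233 = 127
127 − 89 = 38
38 − 34 = 4
4 − 3 = 1
1 − 1 = 0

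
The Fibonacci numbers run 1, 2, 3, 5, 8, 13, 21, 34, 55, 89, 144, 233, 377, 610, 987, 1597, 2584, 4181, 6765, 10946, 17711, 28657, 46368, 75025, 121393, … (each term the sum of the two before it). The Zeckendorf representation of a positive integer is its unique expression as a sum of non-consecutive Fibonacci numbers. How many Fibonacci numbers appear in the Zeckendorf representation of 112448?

Repeatedly subtract the largest Fibonacci number that fits:
112448 − 75025 = 37423
37423 − 28657 = 8766
8766 − 6765 = 2001
2001 − 1597 = 404
404 − 377 = 27
27 − 21 = 6
6 − 5 = 1
1 − 1 = 0
112448 = 75025 + 28657 + 6765 + 1597 + 377 + 21 + 5 + 1, which has 8 terms.

8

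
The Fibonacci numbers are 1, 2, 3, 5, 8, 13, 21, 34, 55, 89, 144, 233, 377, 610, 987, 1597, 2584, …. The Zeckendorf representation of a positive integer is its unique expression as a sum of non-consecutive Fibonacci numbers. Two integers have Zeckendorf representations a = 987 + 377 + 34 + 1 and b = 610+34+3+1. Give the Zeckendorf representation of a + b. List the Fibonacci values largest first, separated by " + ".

The two numbers are 1399 and 648, so their sum is 2047.
2047 − 1597 = 450
450 − 377 = 73
73 − 55 = 18
18 − 13 = 5
5 − 5 = 0

1597 + 377 + 55 + 13 + 5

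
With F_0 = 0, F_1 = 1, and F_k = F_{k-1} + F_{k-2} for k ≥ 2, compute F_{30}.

Iterating the recurrence up to F_{22} = 17711 and F_{21} = 10946:
F_{23} = F_{22} + F_{21} = 17711 + 10946 = 28657
F_{24} = F_{23} + F_{22} = 28657 + 17711 = 46368
F_{25} = F_{24} + F_{23} = 46368 + 28657 = 75025
F_{26} = F_{25} + F_{24} = 75025 + 46368 = 121393
F_{27} = F_{26} + F_{25} = 121393 + 75025 = 196418
F_{28} = F_{27} + F_{26} = 196418 + 121393 = 317811
F_{29} = F_{28} + F_{27} = 317811 + 196418 = 514229
F_{30} = F_{29} + F_{28} = 514229 + 317811 = 832040

832040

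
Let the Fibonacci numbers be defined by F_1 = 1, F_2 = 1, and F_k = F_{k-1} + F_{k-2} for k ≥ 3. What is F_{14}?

Iterating the recurrence up to F_{10} = 55 and F_{9} = 34:
F_{11} = F_{10} + F_{9} = 55 + 34 = 89
F_{12} = F_{11} + F_{10} = 89 + 55 = 144
F_{13} = F_{12} + F_{11} = 144 + 89 = 233
F_{14} = F_{13} + F_{12} = 233 + 144 = 377

377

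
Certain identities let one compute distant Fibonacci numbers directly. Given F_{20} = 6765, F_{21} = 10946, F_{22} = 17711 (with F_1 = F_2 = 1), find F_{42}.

By the addition formula F_{m+n} = F_m F_{n+1} + F_{m−1} F_n with m=21, n=21: F_{42} = 10946·17711 + 6765·10946 = 193864606 + 74049690 = 267914296.

267914296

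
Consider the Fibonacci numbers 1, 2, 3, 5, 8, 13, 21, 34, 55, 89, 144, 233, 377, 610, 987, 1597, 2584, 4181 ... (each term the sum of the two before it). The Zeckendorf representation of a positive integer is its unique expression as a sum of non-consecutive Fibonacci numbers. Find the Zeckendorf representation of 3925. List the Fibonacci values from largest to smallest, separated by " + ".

2584 + 987 + 233 + 89 + 21 + 8 + 3

Greedy algorithm:
subtract 2584 from 3925: 1341 remains
subtract 987 from 1341: 354 remains
subtract 233 from 354: 121 remains
subtract 89 from 121: 32 remains
subtract 21 from 32: 11 remains
subtract 8 from 11: 3 remains
subtract 3 from 3: 0 remains
So 3925 = 2584 + 987 + 233 + 89 + 21 + 8 + 3, with no two terms consecutive in the sequence.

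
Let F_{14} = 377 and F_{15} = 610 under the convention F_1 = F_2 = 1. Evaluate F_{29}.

By F_{2k+1} = F_k² + F_{k+1}²: F_{29} = 377² + 610² = 142129 + 372100 = 514229.

514229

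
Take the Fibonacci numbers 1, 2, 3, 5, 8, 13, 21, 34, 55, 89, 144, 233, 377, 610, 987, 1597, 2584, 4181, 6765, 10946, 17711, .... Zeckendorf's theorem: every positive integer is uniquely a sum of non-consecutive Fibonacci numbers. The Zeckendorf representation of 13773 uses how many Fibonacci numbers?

5

largest Fibonacci ≤ 13773 is 10946; 13773 − 10946 = 2827
largest Fibonacci ≤ 2827 is 2584; 2827 − 2584 = 243
largest Fibonacci ≤ 243 is 233; 243 − 233 = 10
largest Fibonacci ≤ 10 is 8; 10 − 8 = 2
largest Fibonacci ≤ 2 is 2; 2 − 2 = 0
13773 = 10946 + 2584 + 233 + 8 + 2, which has 5 terms.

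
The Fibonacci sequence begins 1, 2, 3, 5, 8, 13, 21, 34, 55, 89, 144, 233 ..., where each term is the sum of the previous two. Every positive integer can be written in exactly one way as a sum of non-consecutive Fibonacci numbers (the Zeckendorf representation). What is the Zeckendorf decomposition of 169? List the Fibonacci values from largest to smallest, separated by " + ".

144 + 21 + 3 + 1

169: greatest Fibonacci not exceeding it is 144, leaving 25
25: greatest Fibonacci not exceeding it is 21, leaving 4
4: greatest Fibonacci not exceeding it is 3, leaving 1
1: greatest Fibonacci not exceeding it is 1, leaving 0
So 169 = 144 + 21 + 3 + 1, with no two terms consecutive in the sequence.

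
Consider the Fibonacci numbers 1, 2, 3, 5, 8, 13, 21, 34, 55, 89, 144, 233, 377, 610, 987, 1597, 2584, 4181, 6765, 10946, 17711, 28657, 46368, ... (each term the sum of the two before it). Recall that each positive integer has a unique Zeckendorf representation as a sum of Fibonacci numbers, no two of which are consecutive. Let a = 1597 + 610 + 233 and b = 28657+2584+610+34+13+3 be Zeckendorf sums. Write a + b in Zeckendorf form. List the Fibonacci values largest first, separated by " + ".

28657 + 4181 + 987 + 377 + 89 + 34 + 13 + 3

The two numbers are 2440 and 31901, so their sum is 34341.
take 28657 (≤ 34341); 34341 − 28657 = 5684
take 4181 (≤ 5684); 5684 − 4181 = 1503
take 987 (≤ 1503); 1503 − 987 = 516
take 377 (≤ 516); 516 − 377 = 139
take 89 (≤ 139); 139 − 89 = 50
take 34 (≤ 50); 50 − 34 = 16
take 13 (≤ 16); 16 − 13 = 3
take 3 (≤ 3); 3 − 3 = 0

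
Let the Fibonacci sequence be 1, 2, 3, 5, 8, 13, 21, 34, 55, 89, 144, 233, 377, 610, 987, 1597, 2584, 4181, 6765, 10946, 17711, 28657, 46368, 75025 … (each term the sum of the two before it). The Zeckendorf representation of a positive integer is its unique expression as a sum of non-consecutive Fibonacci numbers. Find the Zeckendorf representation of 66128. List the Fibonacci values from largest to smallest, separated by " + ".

Greedy algorithm:
66128 − 46368 = 19760
19760 − 17711 = 2049
2049 − 1597 = 452
452 − 377 = 75
75 − 55 = 20
20 − 13 = 7
7 − 5 = 2
2 − 2 = 0
So 66128 = 46368 + 17711 + 1597 + 377 + 55 + 13 + 5 + 2, with no two terms consecutive in the sequence.

46368 + 17711 + 1597 + 377 + 55 + 13 + 5 + 2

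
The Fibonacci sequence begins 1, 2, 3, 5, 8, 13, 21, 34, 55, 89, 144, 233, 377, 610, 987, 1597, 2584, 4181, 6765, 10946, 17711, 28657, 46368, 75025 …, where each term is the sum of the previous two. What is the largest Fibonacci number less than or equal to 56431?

46368 ≤ 56431 < 75025, so the largest Fibonacci number not exceeding 56431 is 46368.

46368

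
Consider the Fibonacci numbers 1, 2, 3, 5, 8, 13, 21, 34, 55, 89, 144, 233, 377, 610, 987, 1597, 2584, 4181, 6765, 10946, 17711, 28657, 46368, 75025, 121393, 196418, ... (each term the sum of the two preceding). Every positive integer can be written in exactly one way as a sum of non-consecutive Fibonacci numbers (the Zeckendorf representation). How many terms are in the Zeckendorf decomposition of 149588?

8

149588: greatest Fibonacci not exceeding it is 121393, leaving 28195
28195: greatest Fibonacci not exceeding it is 17711, leaving 10484
10484: greatest Fibonacci not exceeding it is 6765, leaving 3719
3719: greatest Fibonacci not exceeding it is 2584, leaving 1135
1135: greatest Fibonacci not exceeding it is 987, leaving 148
148: greatest Fibonacci not exceeding it is 144, leaving 4
4: greatest Fibonacci not exceeding it is 3, leaving 1
1: greatest Fibonacci not exceeding it is 1, leaving 0
149588 = 121393 + 17711 + 6765 + 2584 + 987 + 144 + 3 + 1, which has 8 terms.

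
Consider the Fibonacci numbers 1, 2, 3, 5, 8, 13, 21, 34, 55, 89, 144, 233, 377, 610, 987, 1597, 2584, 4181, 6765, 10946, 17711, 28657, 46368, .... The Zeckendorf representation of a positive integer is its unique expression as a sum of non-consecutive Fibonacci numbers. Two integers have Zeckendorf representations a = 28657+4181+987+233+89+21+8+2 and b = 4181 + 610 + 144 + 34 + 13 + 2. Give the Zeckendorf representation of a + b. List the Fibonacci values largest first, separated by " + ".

28657 + 6765 + 2584 + 987 + 144 + 21 + 3 + 1

The two numbers are 34178 and 4984, so their sum is 39162.
39162: greatest Fibonacci not exceeding it is 28657, leaving 10505
10505: greatest Fibonacci not exceeding it is 6765, leaving 3740
3740: greatest Fibonacci not exceeding it is 2584, leaving 1156
1156: greatest Fibonacci not exceeding it is 987, leaving 169
169: greatest Fibonacci not exceeding it is 144, leaving 25
25: greatest Fibonacci not exceeding it is 21, leaving 4
4: greatest Fibonacci not exceeding it is 3, leaving 1
1: greatest Fibonacci not exceeding it is 1, leaving 0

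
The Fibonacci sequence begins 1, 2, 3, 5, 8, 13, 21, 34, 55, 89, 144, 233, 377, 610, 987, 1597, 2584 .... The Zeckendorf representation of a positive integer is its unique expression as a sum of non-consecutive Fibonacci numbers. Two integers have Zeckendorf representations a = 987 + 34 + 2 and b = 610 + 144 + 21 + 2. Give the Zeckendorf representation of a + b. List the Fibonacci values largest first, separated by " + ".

The two numbers are 1023 and 777, so their sum is 1800.
Repeatedly subtract the largest Fibonacci number that fits:
1800 − 1597 = 203
203 − 144 = 59
59 − 55 = 4
4 − 3 = 1
1 − 1 = 0

1597 + 144 + 55 + 3 + 1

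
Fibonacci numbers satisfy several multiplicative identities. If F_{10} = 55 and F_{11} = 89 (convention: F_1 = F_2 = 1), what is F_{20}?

By the doubling identity F_{2k} = F_k(2F_{k+1} − F_k): F_{20} = 55·(2·89 − 55) = 55·123 = 6765.

6765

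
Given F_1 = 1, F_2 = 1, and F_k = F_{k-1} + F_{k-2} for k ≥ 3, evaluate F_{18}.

Iterating the recurrence up to F_{14} = 377 and F_{13} = 233:
F_{15} = F_{14} + F_{13} = 377 + 233 = 610
F_{16} = F_{15} + F_{14} = 610 + 377 = 987
F_{17} = F_{16} + F_{15} = 987 + 610 = 1597
F_{18} = F_{17} + F_{16} = 1597 + 987 = 2584

2584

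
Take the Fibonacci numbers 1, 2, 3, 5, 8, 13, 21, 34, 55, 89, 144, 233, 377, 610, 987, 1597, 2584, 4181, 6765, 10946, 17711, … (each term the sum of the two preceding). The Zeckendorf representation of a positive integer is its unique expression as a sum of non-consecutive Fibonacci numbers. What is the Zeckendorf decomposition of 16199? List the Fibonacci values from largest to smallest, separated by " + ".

10946 + 4181 + 987 + 55 + 21 + 8 + 1

16199: greatest Fibonacci not exceeding it is 10946, leaving 5253
5253: greatest Fibonacci not exceeding it is 4181, leaving 1072
1072: greatest Fibonacci not exceeding it is 987, leaving 85
85: greatest Fibonacci not exceeding it is 55, leaving 30
30: greatest Fibonacci not exceeding it is 21, leaving 9
9: greatest Fibonacci not exceeding it is 8, leaving 1
1: greatest Fibonacci not exceeding it is 1, leaving 0
So 16199 = 10946 + 4181 + 987 + 55 + 21 + 8 + 1, with no two terms consecutive in the sequence.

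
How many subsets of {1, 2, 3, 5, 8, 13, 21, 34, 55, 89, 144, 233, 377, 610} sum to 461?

16

Starting from the Zeckendorf form and repeatedly splitting a term F_k into F_{k−1} + F_{k−2} (when neither is already used) reaches every representation.
461 = 377+55+21+8 = 377+55+21+5+3 = 233+144+55+21+8 = … (13 more), for 16 in all.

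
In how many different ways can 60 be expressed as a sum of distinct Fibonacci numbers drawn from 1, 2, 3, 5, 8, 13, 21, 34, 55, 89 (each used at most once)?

Each representation comes from the Zeckendorf form by replacing some F_k with F_{k−1} + F_{k−2} where possible.
60 = 55+5 = 55+3+2 = 34+21+5 = 34+21+3+2 = 34+13+8+5 = … (1 more), for 6 in all.

6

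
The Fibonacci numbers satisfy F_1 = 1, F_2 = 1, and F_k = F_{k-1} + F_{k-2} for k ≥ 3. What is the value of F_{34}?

Iterating the recurrence up to F_{30} = 832040 and F_{29} = 514229:
F_{31} = F_{30} + F_{29} = 832040 + 514229 = 1346269
F_{32} = F_{31} + F_{30} = 1346269 + 832040 = 2178309
F_{33} = F_{32} + F_{31} = 2178309 + 1346269 = 3524578
F_{34} = F_{33} + F_{32} = 3524578 + 2178309 = 5702887

5702887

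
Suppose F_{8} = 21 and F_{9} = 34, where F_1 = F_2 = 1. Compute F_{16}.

987

By the doubling identity F_{2k} = F_k(2F_{k+1} − F_k): F_{16} = 21·(2·34 − 21) = 21·47 = 987.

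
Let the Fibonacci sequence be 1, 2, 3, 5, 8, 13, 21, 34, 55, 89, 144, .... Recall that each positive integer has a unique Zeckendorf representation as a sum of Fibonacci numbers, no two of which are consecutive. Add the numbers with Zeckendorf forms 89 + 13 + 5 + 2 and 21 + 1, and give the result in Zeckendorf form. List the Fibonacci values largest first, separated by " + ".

89 + 34 + 8

The two numbers are 109 and 22, so their sum is 131.
89 ≤ 131 < 144, so take 89; remainder 42
34 ≤ 42 < 55, so take 34; remainder 8
8 ≤ 8 < 13, so take 8; remainder 0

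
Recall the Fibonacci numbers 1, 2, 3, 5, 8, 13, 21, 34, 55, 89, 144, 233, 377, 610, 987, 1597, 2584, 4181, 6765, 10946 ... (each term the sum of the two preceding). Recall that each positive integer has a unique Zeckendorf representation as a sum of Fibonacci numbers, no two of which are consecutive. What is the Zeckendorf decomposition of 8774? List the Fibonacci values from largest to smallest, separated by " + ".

8774: greatest Fibonacci not exceeding it is 6765, leaving 2009
2009: greatest Fibonacci not exceeding it is 1597, leaving 412
412: greatest Fibonacci not exceeding it is 377, leaving 35
35: greatest Fibonacci not exceeding it is 34, leaving 1
1: greatest Fibonacci not exceeding it is 1, leaving 0
So 8774 = 6765 + 1597 + 377 + 34 + 1, with no two terms consecutive in the sequence.

6765 + 1597 + 377 + 34 + 1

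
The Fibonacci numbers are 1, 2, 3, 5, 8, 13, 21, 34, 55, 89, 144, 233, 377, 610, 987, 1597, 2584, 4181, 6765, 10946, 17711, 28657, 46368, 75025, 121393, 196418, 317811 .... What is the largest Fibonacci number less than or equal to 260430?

196418

196418 ≤ 260430 < 317811, so the largest Fibonacci number not exceeding 260430 is 196418.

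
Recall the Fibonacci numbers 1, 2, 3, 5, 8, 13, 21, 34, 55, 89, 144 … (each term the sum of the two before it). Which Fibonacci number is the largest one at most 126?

89 ≤ 126 < 144, so the largest Fibonacci number not exceeding 126 is 89.

89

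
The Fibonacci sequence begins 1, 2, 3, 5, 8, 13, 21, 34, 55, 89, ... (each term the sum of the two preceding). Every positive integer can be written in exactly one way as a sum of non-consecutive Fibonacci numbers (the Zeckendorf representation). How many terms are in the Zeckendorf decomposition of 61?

take 55 (≤ 61); 61 − 55 = 6
take 5 (≤ 6); 6 − 5 = 1
take 1 (≤ 1); 1 − 1 = 0
61 = 55 + 5 + 1, which has 3 terms.

3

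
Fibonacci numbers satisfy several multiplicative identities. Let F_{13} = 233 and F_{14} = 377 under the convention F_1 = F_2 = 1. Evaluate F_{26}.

By the doubling identity F_{2k} = F_k(2F_{k+1} − F_k): F_{26} = 233·(2·377 − 233) = 233·521 = 121393.

121393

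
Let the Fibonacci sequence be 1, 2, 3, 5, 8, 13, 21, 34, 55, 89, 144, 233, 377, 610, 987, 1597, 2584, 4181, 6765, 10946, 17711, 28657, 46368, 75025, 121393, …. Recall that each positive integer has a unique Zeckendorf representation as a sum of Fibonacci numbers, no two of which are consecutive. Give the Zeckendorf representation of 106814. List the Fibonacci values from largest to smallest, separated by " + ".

Greedily peel off the largest Fibonacci term at each step:
subtract 75025 from 106814: 31789 remains
subtract 28657 from 31789: 3132 remains
subtract 2584 from 3132: 548 remains
subtract 377 from 548: 171 remains
subtract 144 from 171: 27 remains
subtract 21 from 27: 6 remains
subtract 5 from 6: 1 remains
subtract 1 from 1: 0 remains
So 106814 = 75025 + 28657 + 2584 + 377 + 144 + 21 + 5 + 1, with no two terms consecutive in the sequence.

75025 + 28657 + 2584 + 377 + 144 + 21 + 5 + 1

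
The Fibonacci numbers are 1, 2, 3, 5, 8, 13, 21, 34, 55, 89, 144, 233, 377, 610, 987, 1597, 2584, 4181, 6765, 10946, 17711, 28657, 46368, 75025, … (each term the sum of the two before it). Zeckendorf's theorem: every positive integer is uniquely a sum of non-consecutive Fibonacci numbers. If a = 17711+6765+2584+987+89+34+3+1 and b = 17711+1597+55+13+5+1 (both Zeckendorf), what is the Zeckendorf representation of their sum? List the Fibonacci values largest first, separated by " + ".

46368 + 987 + 144 + 55 + 2

The two numbers are 28174 and 19382, so their sum is 47556.
take 46368 (≤ 47556); 47556 − 46368 = 1188
take 987 (≤ 1188); 1188 − 987 = 201
take 144 (≤ 201); 201 − 144 = 57
take 55 (≤ 57); 57 − 55 = 2
take 2 (≤ 2); 2 − 2 = 0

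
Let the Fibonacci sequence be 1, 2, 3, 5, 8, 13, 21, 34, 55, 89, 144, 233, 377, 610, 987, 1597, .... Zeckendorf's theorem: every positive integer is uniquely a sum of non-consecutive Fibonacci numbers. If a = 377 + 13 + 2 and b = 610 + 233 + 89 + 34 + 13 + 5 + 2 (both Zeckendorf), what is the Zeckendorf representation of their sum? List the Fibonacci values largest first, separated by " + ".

The two numbers are 392 and 986, so their sum is 1378.
Repeatedly subtract the largest Fibonacci number that fits:
take 987 (≤ 1378); 1378 − 987 = 391
take 377 (≤ 391); 391 − 377 = 14
take 13 (≤ 14); 14 − 13 = 1
take 1 (≤ 1); 1 − 1 = 0

987 + 377 + 13 + 1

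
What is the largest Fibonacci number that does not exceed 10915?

6765 ≤ 10915 < 10946, so the largest Fibonacci number not exceeding 10915 is 6765.

6765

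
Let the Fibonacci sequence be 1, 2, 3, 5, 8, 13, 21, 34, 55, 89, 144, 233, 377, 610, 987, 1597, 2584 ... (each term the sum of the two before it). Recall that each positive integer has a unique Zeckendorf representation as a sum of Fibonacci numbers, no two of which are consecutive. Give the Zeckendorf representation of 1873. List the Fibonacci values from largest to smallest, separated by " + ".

Repeatedly subtract the largest Fibonacci number that fits:
1597 ≤ 1873 < 2584, so take 1597; remainder 276
233 ≤ 276 < 377, so take 233; remainder 43
34 ≤ 43 < 55, so take 34; remainder 9
8 ≤ 9 < 13, so take 8; remainder 1
1 ≤ 1 < 2, so take 1; remainder 0
So 1873 = 1597 + 233 + 34 + 8 + 1, with no two terms consecutive in the sequence.

1597 + 233 + 34 + 8 + 1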